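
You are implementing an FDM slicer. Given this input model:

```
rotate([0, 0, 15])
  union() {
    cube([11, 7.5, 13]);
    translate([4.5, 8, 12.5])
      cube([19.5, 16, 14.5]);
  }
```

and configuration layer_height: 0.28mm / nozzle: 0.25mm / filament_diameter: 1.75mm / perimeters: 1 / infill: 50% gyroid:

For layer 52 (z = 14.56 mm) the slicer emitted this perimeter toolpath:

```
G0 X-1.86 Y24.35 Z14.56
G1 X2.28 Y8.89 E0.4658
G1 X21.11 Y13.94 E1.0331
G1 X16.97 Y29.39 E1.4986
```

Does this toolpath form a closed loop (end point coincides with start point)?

Start point (G0): (-1.86, 24.35). End point (last G1): the path does not return to the start — open.

no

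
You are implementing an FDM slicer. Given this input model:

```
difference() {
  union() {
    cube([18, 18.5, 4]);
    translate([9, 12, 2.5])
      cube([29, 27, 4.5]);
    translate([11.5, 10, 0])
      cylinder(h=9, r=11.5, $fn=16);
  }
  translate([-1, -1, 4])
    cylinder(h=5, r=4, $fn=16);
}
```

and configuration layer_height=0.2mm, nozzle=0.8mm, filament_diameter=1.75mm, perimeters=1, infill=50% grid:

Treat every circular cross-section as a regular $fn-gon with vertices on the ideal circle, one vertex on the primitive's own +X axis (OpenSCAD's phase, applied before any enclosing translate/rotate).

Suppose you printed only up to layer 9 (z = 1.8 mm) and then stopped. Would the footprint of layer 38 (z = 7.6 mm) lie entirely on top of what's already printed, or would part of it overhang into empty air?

Compare the two slices. At z = 1.8: the cube is present — its section is the full 18×18.5 rectangle (area 333.00 mm²); the cube at (9, 12) does not reach this height (z outside [2.5, 7]); the cylinder at (11.5, 10): section is a regular 16-gon, circumradius r=11.5 (area = (16/2)·11.500²·sin(360°/16) = 404.88 mm²); Combining (union): the regions partially overlap — summed areas 737.88 mm² minus the doubly-counted overlap 302.62 mm² gives 435.26 mm² — area = 435.26 mm²; the cylinder at (-1, -1) does not reach this height (z outside [4, 9]); After the difference (first − rest): none of the subtracted shapes is present at this height, so the result so far is unchanged — area = 435.26 mm². At z = 7.6: the cube does not reach this height (z outside [0, 4]); the cube at (9, 12) is absent (z outside [2.5, 7]); the cylinder at (11.5, 10): section is a regular 16-gon, circumradius r=11.5 (area = (16/2)·11.500²·sin(360°/16) = 404.88 mm²); Merging all regions: only the r=11.5 cylinder at (11.5, 10) is present, so the union is just that shape — area = 404.88 mm²; the cylinder at (-1, -1): section is a regular 16-gon, circumradius r=4 (area = (16/2)·4.000²·sin(360°/16) = 48.98 mm²); Taking the first minus the rest: starting from that combined region (404.88 mm²), the r=4 cylinder at (-1, -1) misses the remaining region (no effect) — area = 404.88 mm². Checking containment: the cross-section at z = 7.6 is a subset of the cross-section at z = 1.8.

entirely on top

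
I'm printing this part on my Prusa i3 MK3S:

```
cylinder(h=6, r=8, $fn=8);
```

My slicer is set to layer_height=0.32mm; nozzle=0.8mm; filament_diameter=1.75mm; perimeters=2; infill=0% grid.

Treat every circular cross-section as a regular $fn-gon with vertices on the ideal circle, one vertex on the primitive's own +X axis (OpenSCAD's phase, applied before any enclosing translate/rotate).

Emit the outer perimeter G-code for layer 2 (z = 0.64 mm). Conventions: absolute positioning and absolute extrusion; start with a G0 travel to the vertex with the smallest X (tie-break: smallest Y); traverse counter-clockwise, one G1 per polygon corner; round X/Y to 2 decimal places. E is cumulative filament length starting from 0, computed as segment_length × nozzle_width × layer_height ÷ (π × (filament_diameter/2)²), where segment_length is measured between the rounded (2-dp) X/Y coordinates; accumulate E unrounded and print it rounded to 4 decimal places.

At z = 0.64 mm: the cylinder: section is a regular 8-gon, circumradius r=8. The outline is a single polygon with 8 vertices. Extrusion per mm of travel: 0.8 × 0.32 / (π × 0.875²) = 0.106432. Accumulating E over each segment gives final E = 5.2149.

G0 X-8.00 Y0.00 Z0.64
G1 X-5.66 Y-5.66 E0.6519
G1 X0.00 Y-8.00 E1.3037
G1 X5.66 Y-5.66 E1.9556
G1 X8.00 Y0.00 E2.6074
G1 X5.66 Y5.66 E3.2593
G1 X0.00 Y8.00 E3.9112
G1 X-5.66 Y5.66 E4.5630
G1 X-8.00 Y0.00 E5.2149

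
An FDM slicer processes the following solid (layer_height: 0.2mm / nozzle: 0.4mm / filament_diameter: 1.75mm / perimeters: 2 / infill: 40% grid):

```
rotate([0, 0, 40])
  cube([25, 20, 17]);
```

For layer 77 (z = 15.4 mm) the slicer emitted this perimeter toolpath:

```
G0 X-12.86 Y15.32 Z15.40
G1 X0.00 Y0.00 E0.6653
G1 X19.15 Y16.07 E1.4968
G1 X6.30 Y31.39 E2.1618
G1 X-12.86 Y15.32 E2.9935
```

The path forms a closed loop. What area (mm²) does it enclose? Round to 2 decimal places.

500.03 mm²

Apply the shoelace formula to the sequence of (X, Y) vertices; enclosed area = 500.03 mm².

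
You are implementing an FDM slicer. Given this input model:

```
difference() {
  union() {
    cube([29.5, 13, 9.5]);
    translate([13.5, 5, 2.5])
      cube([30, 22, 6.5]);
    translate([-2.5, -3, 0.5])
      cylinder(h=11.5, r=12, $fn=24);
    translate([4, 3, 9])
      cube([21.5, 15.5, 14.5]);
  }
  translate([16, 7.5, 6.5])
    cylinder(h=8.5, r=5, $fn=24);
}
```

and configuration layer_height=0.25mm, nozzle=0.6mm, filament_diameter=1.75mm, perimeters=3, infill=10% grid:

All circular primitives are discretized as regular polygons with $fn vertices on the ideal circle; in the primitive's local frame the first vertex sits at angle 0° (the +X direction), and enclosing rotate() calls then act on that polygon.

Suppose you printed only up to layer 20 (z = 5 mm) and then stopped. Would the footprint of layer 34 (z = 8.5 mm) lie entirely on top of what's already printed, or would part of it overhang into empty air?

Compare the two slices. At z = 5: the cube is present — its section is the full 29.5×13 rectangle (area 383.50 mm²); the cube at (13.5, 5) is present — its section is the full 30×22 rectangle (area 660.00 mm²); the cylinder at (-2.5, -3): section is a regular 24-gon, circumradius r=12 (area = (24/2)·12.000²·sin(360°/24) = 447.24 mm²); the cube at (4, 3) does not reach this height (z outside [9, 23.5]); Combining (union): the regions partially overlap — summed areas 1490.74 mm² minus the doubly-counted overlap 182.31 mm² gives 1308.43 mm² — area = 1308.43 mm²; the cylinder at (16, 7.5) is not intersected at this z (z outside [6.5, 15]); Taking the first minus the rest: none of the subtracted shapes is present at this height, so the result so far is unchanged — area = 1308.43 mm². At z = 8.5: the 29.5×13 cube contributes its full rectangle (area 383.50 mm²); the cube at (13.5, 5) is present — its section is the full 30×22 rectangle (area 660.00 mm²); the r=12 cylinder at (-2.5, -3) contributes a regular 24-gon of circumradius 12 (area = (24/2)·12.000²·sin(360°/24) = 447.24 mm²); the cube at (4, 3) does not reach this height (z outside [9, 23.5]); Combining (union): the regions partially overlap — summed areas 1490.74 mm² minus the doubly-counted overlap 182.31 mm² gives 1308.43 mm² — area = 1308.43 mm²; the r=5 cylinder at (16, 7.5) gives a regular 24-gon of circumradius 5 (constant along its height) (area = (24/2)·5.000²·sin(360°/24) = 77.65 mm²); Subtracting the remaining from the first: starting from that combined region (1308.43 mm²), the r=5 cylinder at (16, 7.5) lies wholly inside it (removes its full 77.65 mm² and its 31.33 mm outline becomes a hole wall) — area = 1230.78 mm². Checking containment: the cross-section at z = 8.5 is a subset of the cross-section at z = 5.

entirely on top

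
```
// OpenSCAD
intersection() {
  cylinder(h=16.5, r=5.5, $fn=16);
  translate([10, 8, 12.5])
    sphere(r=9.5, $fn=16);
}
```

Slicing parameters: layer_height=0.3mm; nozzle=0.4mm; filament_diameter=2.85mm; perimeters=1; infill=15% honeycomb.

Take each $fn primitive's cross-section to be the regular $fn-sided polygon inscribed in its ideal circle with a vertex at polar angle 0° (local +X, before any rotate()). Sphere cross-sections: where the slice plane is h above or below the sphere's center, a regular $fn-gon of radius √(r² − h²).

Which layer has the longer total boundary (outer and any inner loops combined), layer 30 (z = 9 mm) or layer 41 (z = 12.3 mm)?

layer 41 (z = 12.3 mm)

Layer 30 (z = 9): the r=5.5 cylinder gives a regular 16-gon of circumradius 5.5 (constant along its height) (perimeter = 2·16·5.500·sin(180°/16) = 34.34 mm); the r=9.5 sphere at (10, 8) slices to a regular 16-gon of circumradius 8.832 (√(r²−h²) with h=3.5 from center) (perimeter = 2·16·8.832·sin(180°/16) = 55.14 mm); Keeping only the common overlap: the r=9.5 sphere at (10, 8) partially overlaps the r=5.5 cylinder; clipping to the common part keeps 5.29 mm² — boundary = 12.05 mm. So its perimeter = 12.05 mm. Layer 41 (z = 12.3): the r=5.5 cylinder gives a regular 16-gon of circumradius 5.5 (constant along its height) (perimeter = 2·16·5.500·sin(180°/16) = 34.34 mm); the r=9.5 sphere at (10, 8) slices to a regular 16-gon of circumradius 9.498 (√(r²−h²) with h=0.2 from center) (perimeter = 2·16·9.498·sin(180°/16) = 59.29 mm); After intersecting: the r=9.5 sphere at (10, 8) partially overlaps the r=5.5 cylinder; clipping to the common part keeps 9.62 mm² — boundary = 14.98 mm. So its perimeter = 14.98 mm. Layer 41 is larger (14.98 vs 12.05 mm).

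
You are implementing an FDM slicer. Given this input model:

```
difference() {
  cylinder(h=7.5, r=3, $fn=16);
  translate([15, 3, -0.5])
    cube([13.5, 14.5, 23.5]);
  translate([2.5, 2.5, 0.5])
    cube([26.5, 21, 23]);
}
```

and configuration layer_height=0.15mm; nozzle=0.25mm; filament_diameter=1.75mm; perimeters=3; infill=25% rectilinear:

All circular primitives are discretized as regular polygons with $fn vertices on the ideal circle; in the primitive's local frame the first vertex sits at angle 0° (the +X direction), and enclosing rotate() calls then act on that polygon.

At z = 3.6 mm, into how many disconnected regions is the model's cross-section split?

At z = 3.6 mm: the r=3 cylinder contributes a regular 16-gon of circumradius 3; the cube at (15, 3) is present — its section is the full 13.5×14.5 rectangle; the cube at (2.5, 2.5) (footprint 26.5×21) is included at this height; Taking the first minus the rest: starting from the r=3 cylinder, the 13.5×14.5 cube at (15, 3) misses the remaining region (no effect); the 26.5×21 cube at (2.5, 2.5) misses the remaining region (no effect) — 1 connected region. The result has 1 disconnected region.

1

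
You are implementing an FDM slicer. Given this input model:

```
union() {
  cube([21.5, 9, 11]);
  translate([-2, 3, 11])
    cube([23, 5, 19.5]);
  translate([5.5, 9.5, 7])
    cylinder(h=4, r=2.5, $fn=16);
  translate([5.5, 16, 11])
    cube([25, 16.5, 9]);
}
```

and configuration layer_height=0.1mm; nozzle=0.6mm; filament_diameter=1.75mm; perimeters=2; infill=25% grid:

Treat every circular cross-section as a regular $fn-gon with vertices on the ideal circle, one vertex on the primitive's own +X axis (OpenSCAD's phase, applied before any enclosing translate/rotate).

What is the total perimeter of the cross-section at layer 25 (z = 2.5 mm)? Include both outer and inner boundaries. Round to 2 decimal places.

At z = 2.5 mm: the 21.5×9 cube contributes its full rectangle (perimeter 61.00 mm); the cube at (-2, 3) is not intersected at this z (z outside [11, 30.5]); the cylinder at (5.5, 9.5) does not reach this height (z outside [7, 11]); the cube at (5.5, 16) is absent (z outside [11, 20]); Combining (union): only the 21.5×9 cube is present, so the union is just that shape — boundary = 61.00 mm. Overall, the cross-section is a single solid region. Total boundary length (outer) = 61.00 mm.

61.00 mm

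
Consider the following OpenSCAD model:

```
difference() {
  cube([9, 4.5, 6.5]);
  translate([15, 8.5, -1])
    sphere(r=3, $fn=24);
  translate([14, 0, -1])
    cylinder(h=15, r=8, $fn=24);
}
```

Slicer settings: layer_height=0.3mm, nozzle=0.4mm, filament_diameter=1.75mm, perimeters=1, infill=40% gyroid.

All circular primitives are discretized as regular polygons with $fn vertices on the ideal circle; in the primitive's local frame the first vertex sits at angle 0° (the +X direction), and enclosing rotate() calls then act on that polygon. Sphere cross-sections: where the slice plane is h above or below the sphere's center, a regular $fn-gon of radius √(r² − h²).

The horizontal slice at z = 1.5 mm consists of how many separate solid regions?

1

At z = 1.5 mm: the 9×4.5 cube contributes its full rectangle; the r=3 sphere at (15, 8.5) slices to a regular 24-gon of circumradius 1.658 (√(r²−h²) with h=2.5 from center); the cylinder at (14, 0): section is a regular 24-gon, circumradius r=8; Taking the first minus the rest: starting from the 9×4.5 cube, the r=3 sphere at (15, 8.5) misses the remaining region (no effect); the r=8 cylinder at (14, 0) partially overlaps it — only the 11.29 mm² overlap (of its 198.77 mm²) is removed, clipping the outline — 1 connected region. The result has 1 disconnected region.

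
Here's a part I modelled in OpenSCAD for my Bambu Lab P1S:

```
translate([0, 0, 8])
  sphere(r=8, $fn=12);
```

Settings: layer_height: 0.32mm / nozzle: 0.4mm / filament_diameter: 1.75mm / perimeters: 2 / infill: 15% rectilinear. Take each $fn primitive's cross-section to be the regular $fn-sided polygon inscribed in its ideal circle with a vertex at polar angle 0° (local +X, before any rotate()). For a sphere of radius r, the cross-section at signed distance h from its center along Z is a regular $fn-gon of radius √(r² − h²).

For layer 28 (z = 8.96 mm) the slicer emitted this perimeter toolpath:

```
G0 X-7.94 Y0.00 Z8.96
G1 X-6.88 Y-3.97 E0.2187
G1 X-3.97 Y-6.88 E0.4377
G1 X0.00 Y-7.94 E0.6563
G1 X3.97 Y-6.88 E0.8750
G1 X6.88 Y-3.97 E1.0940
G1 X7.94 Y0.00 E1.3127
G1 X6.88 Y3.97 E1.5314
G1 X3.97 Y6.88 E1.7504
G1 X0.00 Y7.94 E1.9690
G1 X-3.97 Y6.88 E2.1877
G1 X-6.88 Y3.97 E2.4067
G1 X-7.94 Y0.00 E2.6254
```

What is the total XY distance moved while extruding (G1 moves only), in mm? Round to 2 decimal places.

Sum the Euclidean lengths of each G1 segment: total = 49.33 mm.

49.33 mm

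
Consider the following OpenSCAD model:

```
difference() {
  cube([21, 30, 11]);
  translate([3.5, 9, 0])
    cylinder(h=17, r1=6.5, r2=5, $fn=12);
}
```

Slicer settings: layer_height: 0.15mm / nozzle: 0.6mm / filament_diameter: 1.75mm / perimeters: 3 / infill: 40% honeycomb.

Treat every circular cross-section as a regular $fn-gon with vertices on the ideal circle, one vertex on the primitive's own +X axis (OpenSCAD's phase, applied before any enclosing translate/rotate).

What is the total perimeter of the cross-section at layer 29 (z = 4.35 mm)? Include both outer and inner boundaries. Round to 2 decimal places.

118.87 mm

At z = 4.35 mm: the cube (footprint 21×30) is included at this height (perimeter 102.00 mm); the cone at (3.5, 9): at t=0.256 of its height the radius interpolates to r₁+(r₂−r₁)t = 6.116, giving a regular 12-gon of that circumradius (perimeter = 2·12·6.116·sin(180°/12) = 37.99 mm); After the difference (first − rest): starting from the 21×30 cube, the cone at (3.5, 9) partially overlaps it — only the 95.50 mm² overlap (of its 112.22 mm²) is removed, clipping the outline — boundary = 118.87 mm. Overall, the cross-section is a single solid region. Total boundary length (outer) = 118.87 mm.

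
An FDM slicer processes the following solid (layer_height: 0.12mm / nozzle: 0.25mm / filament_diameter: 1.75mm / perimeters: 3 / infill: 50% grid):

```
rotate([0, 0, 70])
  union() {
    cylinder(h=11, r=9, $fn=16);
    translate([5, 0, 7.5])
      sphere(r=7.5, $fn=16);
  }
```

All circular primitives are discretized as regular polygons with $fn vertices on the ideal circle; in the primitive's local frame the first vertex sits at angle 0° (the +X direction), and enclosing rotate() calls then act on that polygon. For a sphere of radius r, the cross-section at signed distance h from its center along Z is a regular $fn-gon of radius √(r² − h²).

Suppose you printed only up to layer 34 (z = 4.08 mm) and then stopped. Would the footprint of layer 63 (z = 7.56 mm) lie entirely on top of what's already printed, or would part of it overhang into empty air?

part overhangs

Compare the two slices. At z = 4.08: the r=9 cylinder contributes a regular 16-gon of circumradius 9 (area = (16/2)·9.000²·sin(360°/16) = 247.98 mm²); the r=7.5 sphere at (5, 0) contributes a regular 16-gon of circumradius √(7.5²−3.42²) = 6.675 (area = (16/2)·6.675²·sin(360°/16) = 136.40 mm²); Taking the union: the regions partially overlap — summed areas 384.38 mm² minus the doubly-counted overlap 107.53 mm² gives 276.85 mm² — area = 276.85 mm²; (whole slice rotated 70° about Z — lengths, areas and connectivity unchanged). At z = 7.56: the cylinder: section is a regular 16-gon, circumradius r=9 (area = (16/2)·9.000²·sin(360°/16) = 247.98 mm²); the sphere at (5, 0): section is a regular 16-gon, circumradius = √(r²−h²) = √(7.5²−0.06²) = 7.500 (area = (16/2)·7.500²·sin(360°/16) = 172.20 mm²); Merging all regions: the regions partially overlap — summed areas 420.18 mm² minus the doubly-counted overlap 126.14 mm² gives 294.04 mm² — area = 294.04 mm²; (rotated 70° about Z; rotation is an isometry so areas/perimeters/island counts are preserved). Checking containment: at z = 7.56 the cross-section extends beyond the z = 4.08 cross-section by about 17.19 mm².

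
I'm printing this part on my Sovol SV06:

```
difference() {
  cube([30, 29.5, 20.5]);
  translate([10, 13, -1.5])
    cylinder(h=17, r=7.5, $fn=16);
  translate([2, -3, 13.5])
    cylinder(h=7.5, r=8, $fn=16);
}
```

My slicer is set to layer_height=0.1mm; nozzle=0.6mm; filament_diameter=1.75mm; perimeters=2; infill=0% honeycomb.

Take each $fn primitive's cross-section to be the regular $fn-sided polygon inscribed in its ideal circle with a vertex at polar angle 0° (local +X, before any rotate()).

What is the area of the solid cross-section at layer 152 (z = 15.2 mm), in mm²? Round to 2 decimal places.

At z = 15.2 mm: the cube (footprint 30×29.5) is included at this height (area 885.00 mm²); the r=7.5 cylinder at (10, 13) contributes a regular 16-gon of circumradius 7.5 (area = (16/2)·7.500²·sin(360°/16) = 172.21 mm²); the r=8 cylinder at (2, -3) contributes a regular 16-gon of circumradius 8 (area = (16/2)·8.000²·sin(360°/16) = 195.93 mm²); Subtracting the remaining from the first: starting from the 30×29.5 cube (885.00 mm²), the r=7.5 cylinder at (10, 13) lies wholly inside it (removes its full 172.21 mm² and its 46.82 mm outline becomes a hole wall); the r=8 cylinder at (2, -3) partially overlaps it — only the 35.48 mm² overlap (of its 195.93 mm²) is removed, clipping the outline — area = 677.31 mm². Overall, the cross-section is one region with 1 hole. Net area = 677.31 mm².

677.31 mm²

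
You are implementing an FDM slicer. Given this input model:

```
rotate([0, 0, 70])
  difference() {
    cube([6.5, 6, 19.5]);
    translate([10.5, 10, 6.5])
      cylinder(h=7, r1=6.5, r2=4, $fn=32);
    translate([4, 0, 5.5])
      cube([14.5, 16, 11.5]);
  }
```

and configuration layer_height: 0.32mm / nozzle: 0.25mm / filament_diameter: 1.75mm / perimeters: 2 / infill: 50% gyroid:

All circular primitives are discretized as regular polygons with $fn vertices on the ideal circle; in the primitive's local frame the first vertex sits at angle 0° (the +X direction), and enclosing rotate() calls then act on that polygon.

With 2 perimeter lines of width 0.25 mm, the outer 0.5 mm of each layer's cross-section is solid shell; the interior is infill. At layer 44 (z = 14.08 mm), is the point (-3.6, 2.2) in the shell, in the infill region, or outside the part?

infill

At z = 14.08 mm: the cube is present — its section is the full 6.5×6 rectangle; the cone at (10.5, 10) is not intersected at this z (z outside [6.5, 13.5]); the cube at (4, 0) is present — its section is the full 14.5×16 rectangle; Subtracting the remaining from the first: starting from the 6.5×6 cube, the 14.5×16 cube at (4, 0) partially overlaps it — only the 15.00 mm² overlap (of its 232.00 mm²) is removed, clipping the outline — 1 connected region; (rotated 70° about Z; rotation is an isometry so areas/perimeters/island counts are preserved). Overall, the cross-section is a single solid region. Undo the 70° rotation: the query point maps to (0.836, 4.135) in the un-rotated model frame. The nearest boundary edge runs (0.00, 0.00)→(0.00, 6.00); distance from the point to it = 0.84 mm. The point is inside the cross-section and 0.84 mm from the nearest boundary — more than the 0.5 mm shell width (2 × 0.25), so it's in the infill interior.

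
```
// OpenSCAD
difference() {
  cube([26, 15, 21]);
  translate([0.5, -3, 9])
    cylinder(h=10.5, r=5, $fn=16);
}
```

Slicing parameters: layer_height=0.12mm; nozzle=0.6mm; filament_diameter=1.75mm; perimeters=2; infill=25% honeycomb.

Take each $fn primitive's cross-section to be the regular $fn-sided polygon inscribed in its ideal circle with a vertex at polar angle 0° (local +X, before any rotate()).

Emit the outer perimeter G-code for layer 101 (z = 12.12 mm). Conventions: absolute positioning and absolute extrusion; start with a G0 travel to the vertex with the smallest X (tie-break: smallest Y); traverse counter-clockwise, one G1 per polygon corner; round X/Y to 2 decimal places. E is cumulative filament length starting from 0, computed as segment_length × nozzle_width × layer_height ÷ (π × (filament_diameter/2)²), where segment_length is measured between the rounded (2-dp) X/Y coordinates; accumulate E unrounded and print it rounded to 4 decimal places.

G0 X0.00 Y1.90 Z12.12
G1 X0.50 Y2.00 E0.0153
G1 X2.41 Y1.62 E0.0736
G1 X4.04 Y0.54 E0.1321
G1 X4.39 Y0.00 E0.1514
G1 X26.00 Y0.00 E0.7982
G1 X26.00 Y15.00 E1.2472
G1 X0.00 Y15.00 E2.0255
G1 X0.00 Y1.90 E2.4177

At z = 12.12 mm: the cube (footprint 26×15) is included at this height; the r=5 cylinder at (0.5, -3) gives a regular 16-gon of circumradius 5 (constant along its height); Subtracting the remaining from the first: starting from the 26×15 cube, the r=5 cylinder at (0.5, -3) partially overlaps it — only the 6.28 mm² overlap (of its 76.54 mm²) is removed, clipping the outline — 1 connected region. The outline is a single polygon with 8 vertices. Extrusion per mm of travel: 0.6 × 0.12 / (π × 0.875²) = 0.029934. Accumulating E over each segment gives final E = 2.4177.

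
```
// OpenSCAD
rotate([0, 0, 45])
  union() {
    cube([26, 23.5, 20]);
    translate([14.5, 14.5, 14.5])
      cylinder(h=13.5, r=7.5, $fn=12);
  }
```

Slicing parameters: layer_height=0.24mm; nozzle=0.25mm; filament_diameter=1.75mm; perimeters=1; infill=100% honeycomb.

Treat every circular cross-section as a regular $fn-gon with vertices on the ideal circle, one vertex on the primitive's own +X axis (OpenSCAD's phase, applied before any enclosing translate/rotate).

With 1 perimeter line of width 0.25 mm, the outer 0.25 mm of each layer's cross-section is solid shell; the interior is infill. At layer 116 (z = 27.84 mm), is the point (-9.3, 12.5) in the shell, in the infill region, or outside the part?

At z = 27.84 mm: the cube is absent (z outside [0, 20]); the r=7.5 cylinder at (14.5, 14.5) contributes a regular 12-gon of circumradius 7.5; Merging all regions: only the r=7.5 cylinder at (14.5, 14.5) is present, so the union is just that shape — 1 connected region; (rotated 45° about Z; rotation is an isometry so areas/perimeters/island counts are preserved). Overall, the cross-section is a single solid region. Undo the 45° rotation: the query point maps to (2.263, 15.415) in the un-rotated model frame. The nearest boundary edge runs (8.00, 18.25)→(7.00, 14.50); distance from the point to it = 4.82 mm. The point is not inside any of the regions above, so it lies outside the cross-section (4.82 mm from the nearest boundary).

outside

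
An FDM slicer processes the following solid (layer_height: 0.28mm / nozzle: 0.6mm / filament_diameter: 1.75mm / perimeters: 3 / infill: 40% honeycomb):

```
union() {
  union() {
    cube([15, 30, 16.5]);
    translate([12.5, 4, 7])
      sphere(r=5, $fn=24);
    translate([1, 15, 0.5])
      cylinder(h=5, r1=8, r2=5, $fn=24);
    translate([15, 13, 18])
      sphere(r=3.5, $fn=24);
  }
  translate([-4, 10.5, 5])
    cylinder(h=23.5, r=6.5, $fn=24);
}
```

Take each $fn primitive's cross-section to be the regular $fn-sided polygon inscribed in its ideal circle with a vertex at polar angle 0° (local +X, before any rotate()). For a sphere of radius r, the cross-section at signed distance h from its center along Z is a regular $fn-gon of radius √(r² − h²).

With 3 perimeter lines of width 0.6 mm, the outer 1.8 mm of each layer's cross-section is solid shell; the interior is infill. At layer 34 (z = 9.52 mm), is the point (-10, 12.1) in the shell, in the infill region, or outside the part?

shell

At z = 9.52 mm: the 15×30 cube contributes its full rectangle; the r=5 sphere at (12.5, 4) contributes a regular 24-gon of circumradius √(5²−2.52²) = 4.319; the cone at (1, 15) does not reach this height (z outside [0.5, 5.5]); the sphere at (15, 13) is not intersected at this z (|z−center|=8.480 > r=3.5); Merging all regions: the regions partially overlap (shared area 48.53 mm²), so overlapping operands fuse into one piece — 1 connected region; the r=6.5 cylinder at (-4, 10.5) contributes a regular 24-gon of circumradius 6.5; Merging all regions: the regions partially overlap (shared area 17.43 mm²), so overlapping operands fuse into one piece — 1 connected region. Overall, the cross-section is a single solid region. The nearest boundary edge runs (-10.50, 10.50)→(-10.28, 12.18); distance from the point to it = 0.29 mm. The point is inside the cross-section, 0.29 mm from the nearest boundary — within the 1.8 mm shell band (3 × 0.6).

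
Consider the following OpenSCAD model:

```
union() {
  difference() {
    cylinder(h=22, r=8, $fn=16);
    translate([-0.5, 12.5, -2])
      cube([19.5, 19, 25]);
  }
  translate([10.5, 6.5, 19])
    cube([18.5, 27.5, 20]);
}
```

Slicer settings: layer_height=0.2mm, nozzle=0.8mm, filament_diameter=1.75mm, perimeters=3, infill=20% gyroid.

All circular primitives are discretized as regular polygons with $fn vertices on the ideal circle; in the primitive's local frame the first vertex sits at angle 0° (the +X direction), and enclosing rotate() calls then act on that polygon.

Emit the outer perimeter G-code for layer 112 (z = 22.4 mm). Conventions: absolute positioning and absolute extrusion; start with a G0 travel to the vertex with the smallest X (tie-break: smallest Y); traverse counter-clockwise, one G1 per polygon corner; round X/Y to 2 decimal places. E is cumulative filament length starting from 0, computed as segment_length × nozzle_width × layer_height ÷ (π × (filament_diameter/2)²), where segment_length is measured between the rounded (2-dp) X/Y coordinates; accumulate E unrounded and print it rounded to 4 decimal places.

G0 X10.50 Y6.50 Z22.40
G1 X29.00 Y6.50 E1.2306
G1 X29.00 Y34.00 E3.0599
G1 X10.50 Y34.00 E4.2906
G1 X10.50 Y6.50 E6.1199

At z = 22.4 mm: the cylinder does not reach this height (z outside [0, 22]); the 19.5×19 cube at (-0.5, 12.5) contributes its full rectangle; Taking the first minus the rest: the first operand is absent here, so nothing remains; the 18.5×27.5 cube at (10.5, 6.5) contributes its full rectangle; Taking the union: only the 18.5×27.5 cube at (10.5, 6.5) is present, so the union is just that shape — 1 connected region. The outline is a single polygon with 4 vertices. Extrusion per mm of travel: 0.8 × 0.2 / (π × 0.875²) = 0.066520. Accumulating E over each segment gives final E = 6.1199.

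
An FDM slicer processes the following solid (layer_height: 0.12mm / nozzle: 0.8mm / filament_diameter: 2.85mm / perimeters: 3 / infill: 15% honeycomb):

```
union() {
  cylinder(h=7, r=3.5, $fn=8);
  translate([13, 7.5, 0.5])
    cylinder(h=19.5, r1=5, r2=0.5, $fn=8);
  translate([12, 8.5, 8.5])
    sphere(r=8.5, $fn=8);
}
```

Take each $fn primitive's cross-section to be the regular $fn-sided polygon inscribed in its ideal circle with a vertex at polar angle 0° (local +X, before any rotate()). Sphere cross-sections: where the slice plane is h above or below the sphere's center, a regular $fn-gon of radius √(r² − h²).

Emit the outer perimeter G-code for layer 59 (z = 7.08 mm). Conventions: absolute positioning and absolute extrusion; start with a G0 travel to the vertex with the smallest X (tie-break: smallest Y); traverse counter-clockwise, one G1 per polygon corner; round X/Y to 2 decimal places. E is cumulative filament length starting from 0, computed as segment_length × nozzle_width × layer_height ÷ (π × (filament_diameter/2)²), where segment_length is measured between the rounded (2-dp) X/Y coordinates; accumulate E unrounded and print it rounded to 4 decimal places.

At z = 7.08 mm: the cylinder does not reach this height (z outside [0, 7]); the cone at (13, 7.5) contributes a regular 8-gon of circumradius 3.482 (interpolated between r1=5 and r2=0.5 at t=0.337); the sphere at (12, 8.5): section is a regular 8-gon, circumradius = √(r²−h²) = √(8.5²−1.42²) = 8.381; Combining (union): the cone at (13, 7.5) lies entirely inside the r=8.5 sphere at (12, 8.5), so the union is just the r=8.5 sphere at (12, 8.5) — 1 connected region. The outline is a single polygon with 8 vertices. Extrusion per mm of travel: 0.8 × 0.12 / (π × 1.425²) = 0.015048. Accumulating E over each segment gives final E = 0.7724.

G0 X3.62 Y8.50 Z7.08
G1 X6.07 Y2.57 E0.0966
G1 X12.00 Y0.12 E0.1931
G1 X17.93 Y2.57 E0.2897
G1 X20.38 Y8.50 E0.3862
G1 X17.93 Y14.43 E0.4828
G1 X12.00 Y16.88 E0.5793
G1 X6.07 Y14.43 E0.6759
G1 X3.62 Y8.50 E0.7724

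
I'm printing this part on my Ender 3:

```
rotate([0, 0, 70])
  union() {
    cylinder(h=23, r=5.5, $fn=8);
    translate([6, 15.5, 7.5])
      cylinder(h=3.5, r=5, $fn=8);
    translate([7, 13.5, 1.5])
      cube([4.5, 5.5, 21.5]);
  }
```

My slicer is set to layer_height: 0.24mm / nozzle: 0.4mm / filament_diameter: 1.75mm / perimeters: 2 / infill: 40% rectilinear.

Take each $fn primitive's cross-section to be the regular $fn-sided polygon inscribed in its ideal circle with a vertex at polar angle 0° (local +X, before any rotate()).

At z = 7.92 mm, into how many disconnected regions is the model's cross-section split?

At z = 7.92 mm: the r=5.5 cylinder gives a regular 8-gon of circumradius 5.5 (constant along its height); the cylinder at (6, 15.5): section is a regular 8-gon, circumradius r=5; the 4.5×5.5 cube at (7, 13.5) contributes its full rectangle; Merging all regions: the regions partially overlap (shared area 18.63 mm²), so overlapping operands fuse into one piece — 2 connected regions; (whole slice rotated 70° about Z — lengths, areas and connectivity unchanged). The result has 2 disconnected regions.

2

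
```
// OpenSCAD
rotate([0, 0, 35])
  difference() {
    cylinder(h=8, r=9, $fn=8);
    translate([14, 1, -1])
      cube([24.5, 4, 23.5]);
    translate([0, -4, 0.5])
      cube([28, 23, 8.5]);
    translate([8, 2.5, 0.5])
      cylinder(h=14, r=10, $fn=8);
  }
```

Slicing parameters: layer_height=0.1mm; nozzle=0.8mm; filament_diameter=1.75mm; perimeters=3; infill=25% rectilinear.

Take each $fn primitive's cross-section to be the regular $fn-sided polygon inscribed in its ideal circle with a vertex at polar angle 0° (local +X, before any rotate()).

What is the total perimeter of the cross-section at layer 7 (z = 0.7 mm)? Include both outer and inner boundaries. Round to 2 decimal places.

54.23 mm

At z = 0.7 mm: the r=9 cylinder gives a regular 8-gon of circumradius 9 (constant along its height) (perimeter = 2·8·9.000·sin(180°/8) = 55.11 mm); the cube at (14, 1) is present — its section is the full 24.5×4 rectangle (perimeter 57.00 mm); the cube at (0, -4) is present — its section is the full 28×23 rectangle (perimeter 102.00 mm); the cylinder at (8, 2.5): section is a regular 8-gon, circumradius r=10 (perimeter = 2·8·10.000·sin(180°/8) = 61.23 mm); Subtracting the remaining from the first: starting from the r=9 cylinder, the 24.5×4 cube at (14, 1) misses the remaining region (no effect); the 28×23 cube at (0, -4) partially overlaps it — only the 89.96 mm² overlap (of its 644.00 mm²) is removed, clipping the outline; the r=10 cylinder at (8, 2.5) partially overlaps it — only the 19.98 mm² overlap (of its 282.84 mm²) is removed, clipping the outline — boundary = 54.23 mm; (whole slice rotated 35° about Z — lengths, areas and connectivity unchanged). Overall, the cross-section is a single solid region. Total boundary length (outer) = 54.23 mm.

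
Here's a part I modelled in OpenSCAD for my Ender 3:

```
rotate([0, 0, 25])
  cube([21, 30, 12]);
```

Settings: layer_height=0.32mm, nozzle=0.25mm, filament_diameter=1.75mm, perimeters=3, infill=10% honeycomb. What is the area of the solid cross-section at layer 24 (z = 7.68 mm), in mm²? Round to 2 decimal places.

630.00 mm²

At z = 7.68 mm: the cube (footprint 21×30) is included at this height (area 630.00 mm²); (whole slice rotated 25° about Z — lengths, areas and connectivity unchanged). Overall, the cross-section is a single solid region. Net area = 630.00 mm².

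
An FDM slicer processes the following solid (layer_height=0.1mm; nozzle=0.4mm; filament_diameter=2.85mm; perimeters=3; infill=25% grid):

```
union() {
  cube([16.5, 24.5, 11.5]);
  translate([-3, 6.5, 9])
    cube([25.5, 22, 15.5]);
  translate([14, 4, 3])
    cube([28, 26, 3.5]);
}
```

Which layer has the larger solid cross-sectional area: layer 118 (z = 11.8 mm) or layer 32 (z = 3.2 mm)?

Layer 118 (z = 11.8): the cube is not intersected at this z (z outside [0, 11.5]); the cube at (-3, 6.5) is present — its section is the full 25.5×22 rectangle (area 561.00 mm²); the cube at (14, 4) is not intersected at this z (z outside [3, 6.5]); Taking the union: only the 25.5×22 cube at (-3, 6.5) is present, so the union is just that shape — area = 561.00 mm². So its area = 561.00 mm². Layer 32 (z = 3.2): the cube is present — its section is the full 16.5×24.5 rectangle (area 404.25 mm²); the cube at (-3, 6.5) is not intersected at this z (z outside [9, 24.5]); the cube at (14, 4) (footprint 28×26) is included at this height (area 728.00 mm²); Combining (union): the regions partially overlap — summed areas 1132.25 mm² minus the doubly-counted overlap 51.25 mm² gives 1081.00 mm² — area = 1081.00 mm². So its area = 1081.00 mm². Layer 32 is larger (1081.00 vs 561.00 mm²).

layer 32 (z = 3.2 mm)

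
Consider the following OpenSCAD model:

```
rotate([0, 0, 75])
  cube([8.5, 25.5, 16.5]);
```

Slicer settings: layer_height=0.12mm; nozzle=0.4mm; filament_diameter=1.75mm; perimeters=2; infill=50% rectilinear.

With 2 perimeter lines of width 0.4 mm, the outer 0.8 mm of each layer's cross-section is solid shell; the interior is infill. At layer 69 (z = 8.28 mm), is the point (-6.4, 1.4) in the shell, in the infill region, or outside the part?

outside

At z = 8.28 mm: the 8.5×25.5 cube contributes its full rectangle; (whole slice rotated 75° about Z — lengths, areas and connectivity unchanged). Overall, the cross-section is a single solid region. Undo the 75° rotation: the query point maps to (-0.304, 6.544) in the un-rotated model frame. The nearest boundary edge runs (0.00, 25.50)→(0.00, 0.00); distance from the point to it = 0.30 mm. The point is not inside any of the regions above, so it lies outside the cross-section (0.30 mm from the nearest boundary).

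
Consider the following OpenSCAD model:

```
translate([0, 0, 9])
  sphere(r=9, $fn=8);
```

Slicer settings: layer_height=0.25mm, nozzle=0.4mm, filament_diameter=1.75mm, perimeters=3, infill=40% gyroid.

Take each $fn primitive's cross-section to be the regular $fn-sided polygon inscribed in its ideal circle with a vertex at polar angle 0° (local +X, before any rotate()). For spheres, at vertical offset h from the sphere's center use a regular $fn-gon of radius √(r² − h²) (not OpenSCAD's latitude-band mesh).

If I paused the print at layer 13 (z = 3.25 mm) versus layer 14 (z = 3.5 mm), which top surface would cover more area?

Layer 13 (z = 3.25): the sphere: section is a regular 8-gon, circumradius = √(r²−h²) = √(9²−5.75²) = 6.924 (area = (8/2)·6.924²·sin(360°/8) = 135.59 mm²). So its area = 135.59 mm². Layer 14 (z = 3.5): the sphere: section is a regular 8-gon, circumradius = √(r²−h²) = √(9²−5.5²) = 7.124 (area = (8/2)·7.124²·sin(360°/8) = 143.54 mm²). So its area = 143.54 mm². Layer 14 is larger (143.54 vs 135.59 mm²).

layer 14 (z = 3.5 mm)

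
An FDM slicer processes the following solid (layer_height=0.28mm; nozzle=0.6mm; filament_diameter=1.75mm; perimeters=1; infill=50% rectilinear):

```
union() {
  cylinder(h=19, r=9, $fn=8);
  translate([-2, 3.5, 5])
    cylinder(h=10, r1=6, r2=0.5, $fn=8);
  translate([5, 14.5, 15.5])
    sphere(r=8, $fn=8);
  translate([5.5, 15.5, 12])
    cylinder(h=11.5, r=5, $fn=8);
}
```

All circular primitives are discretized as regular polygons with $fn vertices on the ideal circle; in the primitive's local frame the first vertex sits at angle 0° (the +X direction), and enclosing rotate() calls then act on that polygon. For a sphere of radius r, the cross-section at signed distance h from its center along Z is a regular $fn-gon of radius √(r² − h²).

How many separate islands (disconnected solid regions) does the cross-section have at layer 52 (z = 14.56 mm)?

At z = 14.56 mm: the r=9 cylinder contributes a regular 8-gon of circumradius 9; the cone at (-2, 3.5): at t=0.956 of its height the radius interpolates to r₁+(r₂−r₁)t = 0.742, giving a regular 8-gon of that circumradius; the r=8 sphere at (5, 14.5) contributes a regular 8-gon of circumradius √(8²−0.94²) = 7.945; the cylinder at (5.5, 15.5): section is a regular 8-gon, circumradius r=5; Merging all regions: the regions partially overlap (shared area 74.30 mm²), so overlapping operands fuse into one piece — 1 connected region. Overall, the cross-section is a single solid region. Island count = 1.

1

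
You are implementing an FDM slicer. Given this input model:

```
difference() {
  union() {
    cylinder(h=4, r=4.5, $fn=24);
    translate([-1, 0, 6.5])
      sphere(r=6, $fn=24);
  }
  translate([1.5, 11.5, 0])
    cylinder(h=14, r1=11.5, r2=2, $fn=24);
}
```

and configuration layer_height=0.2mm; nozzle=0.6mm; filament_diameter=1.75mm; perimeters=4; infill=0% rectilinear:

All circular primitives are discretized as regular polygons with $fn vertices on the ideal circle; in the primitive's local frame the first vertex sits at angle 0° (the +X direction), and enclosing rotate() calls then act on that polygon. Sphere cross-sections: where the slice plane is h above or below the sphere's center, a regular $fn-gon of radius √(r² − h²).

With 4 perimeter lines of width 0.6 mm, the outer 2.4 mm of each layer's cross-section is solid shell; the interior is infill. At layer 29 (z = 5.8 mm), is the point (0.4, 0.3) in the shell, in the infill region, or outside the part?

infill

At z = 5.8 mm: the cylinder is not intersected at this z (z outside [0, 4]); the r=6 sphere at (-1, 0) slices to a regular 24-gon of circumradius 5.959 (√(r²−h²) with h=0.7 from center); Merging all regions: only the r=6 sphere at (-1, 0) is present, so the union is just that shape — 1 connected region; the cone at (1.5, 11.5) contributes a regular 24-gon of circumradius 7.564 (interpolated between r1=11.5 and r2=2 at t=0.414); Subtracting the remaining from the first: starting from the result so far, the cone at (1.5, 11.5) partially overlaps it — only the 7.31 mm² overlap (of its 177.71 mm²) is removed, clipping the outline — 1 connected region. Overall, the cross-section is a single solid region. The nearest boundary edge runs (-0.46, 4.19)→(1.50, 3.94); distance from the point to it = 3.75 mm. The point is inside the cross-section and 3.75 mm from the nearest boundary — more than the 2.4 mm shell width (4 × 0.6), so it's in the infill interior.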